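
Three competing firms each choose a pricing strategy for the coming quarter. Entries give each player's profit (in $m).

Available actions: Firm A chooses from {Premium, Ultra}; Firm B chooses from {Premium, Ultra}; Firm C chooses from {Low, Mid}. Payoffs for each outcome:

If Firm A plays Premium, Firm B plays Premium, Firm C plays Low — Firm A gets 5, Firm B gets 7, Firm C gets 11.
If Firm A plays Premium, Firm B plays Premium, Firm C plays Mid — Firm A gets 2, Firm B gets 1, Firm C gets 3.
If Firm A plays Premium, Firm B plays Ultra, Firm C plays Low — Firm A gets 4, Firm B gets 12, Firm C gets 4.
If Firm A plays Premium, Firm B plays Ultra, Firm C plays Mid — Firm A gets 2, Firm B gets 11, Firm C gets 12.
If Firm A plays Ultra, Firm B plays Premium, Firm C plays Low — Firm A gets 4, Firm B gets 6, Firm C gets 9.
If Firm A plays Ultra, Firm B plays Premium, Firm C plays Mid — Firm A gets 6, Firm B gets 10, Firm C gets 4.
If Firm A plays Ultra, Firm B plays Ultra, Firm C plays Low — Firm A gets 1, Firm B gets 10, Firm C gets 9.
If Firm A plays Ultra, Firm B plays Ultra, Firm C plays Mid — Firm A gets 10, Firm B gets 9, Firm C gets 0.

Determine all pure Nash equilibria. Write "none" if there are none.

There is no pure-strategy Nash equilibrium.

(Premium, Premium, Low): Firm B can switch to Ultra (7 → 12). Not NE.
(Premium, Premium, Mid): Firm A can switch to Ultra (2 → 6). Not NE.
(Premium, Ultra, Low): Firm C can switch to Mid (4 → 12). Not NE.
(Premium, Ultra, Mid): Firm A can switch to Ultra (2 → 10). Not NE.
(Ultra, Premium, Low): Firm A can switch to Premium (4 → 5). Not NE.
(Ultra, Premium, Mid): Firm C can switch to Low (4 → 9). Not NE.
(The remaining 2 profiles each have a profitable deviation by the same check.)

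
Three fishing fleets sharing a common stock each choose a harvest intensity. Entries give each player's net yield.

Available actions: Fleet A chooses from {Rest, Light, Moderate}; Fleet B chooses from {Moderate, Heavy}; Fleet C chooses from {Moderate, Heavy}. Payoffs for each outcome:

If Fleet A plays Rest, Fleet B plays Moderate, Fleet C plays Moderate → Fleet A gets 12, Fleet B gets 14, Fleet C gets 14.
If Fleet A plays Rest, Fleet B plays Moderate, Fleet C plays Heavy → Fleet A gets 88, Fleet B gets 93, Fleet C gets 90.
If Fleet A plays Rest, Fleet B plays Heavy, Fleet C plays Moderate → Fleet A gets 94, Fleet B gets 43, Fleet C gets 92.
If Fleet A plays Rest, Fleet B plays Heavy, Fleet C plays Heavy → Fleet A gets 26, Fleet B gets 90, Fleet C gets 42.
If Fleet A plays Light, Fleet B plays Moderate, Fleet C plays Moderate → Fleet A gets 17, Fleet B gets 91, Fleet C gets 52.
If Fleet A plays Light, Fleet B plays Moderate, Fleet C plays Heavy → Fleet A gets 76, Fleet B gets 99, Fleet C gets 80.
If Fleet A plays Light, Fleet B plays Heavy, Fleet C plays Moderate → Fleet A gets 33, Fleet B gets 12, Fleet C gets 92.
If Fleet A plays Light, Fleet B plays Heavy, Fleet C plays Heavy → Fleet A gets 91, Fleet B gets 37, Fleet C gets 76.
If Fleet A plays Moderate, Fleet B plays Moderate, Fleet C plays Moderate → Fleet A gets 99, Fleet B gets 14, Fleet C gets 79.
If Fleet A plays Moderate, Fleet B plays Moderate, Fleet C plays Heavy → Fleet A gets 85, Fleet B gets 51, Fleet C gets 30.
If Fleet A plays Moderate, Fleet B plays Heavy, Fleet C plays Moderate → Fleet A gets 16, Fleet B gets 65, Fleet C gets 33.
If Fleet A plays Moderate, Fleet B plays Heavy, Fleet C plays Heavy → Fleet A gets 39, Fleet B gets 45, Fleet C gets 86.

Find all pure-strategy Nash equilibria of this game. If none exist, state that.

(Rest, Moderate, Heavy), (Rest, Heavy, Moderate)

(Rest, Moderate, Moderate): Fleet A can switch to Light (12 → 17). Not NE.
(Rest, Moderate, Heavy): Fleet A gets 88, best alternative 85; Fleet B gets 93, best alternative 90; Fleet C gets 90, best alternative 14. No profitable deviation — NE.
(Rest, Heavy, Moderate): Fleet A gets 94, best alternative 33; Fleet B gets 43, best alternative 14; Fleet C gets 92, best alternative 42. No profitable deviation — NE.
(Rest, Heavy, Heavy): Fleet A can switch to Light (26 → 91). Not NE.
(Light, Moderate, Moderate): Fleet A can switch to Moderate (17 → 99). Not NE.
(Light, Moderate, Heavy): Fleet A can switch to Rest (76 → 88). Not NE.
(Light, Heavy, Moderate): Fleet A can switch to Rest (33 → 94). Not NE.
(Light, Heavy, Heavy): Fleet B can switch to Moderate (37 → 99). Not NE.
(Moderate, Moderate, Moderate): Fleet B can switch to Heavy (14 → 65). Not NE.
(Moderate, Moderate, Heavy): Fleet A can switch to Rest (85 → 88). Not NE.
(Moderate, Heavy, Moderate): Fleet A can switch to Rest (16 → 94). Not NE.
(Moderate, Heavy, Heavy): Fleet A can switch to Light (39 → 91). Not NE.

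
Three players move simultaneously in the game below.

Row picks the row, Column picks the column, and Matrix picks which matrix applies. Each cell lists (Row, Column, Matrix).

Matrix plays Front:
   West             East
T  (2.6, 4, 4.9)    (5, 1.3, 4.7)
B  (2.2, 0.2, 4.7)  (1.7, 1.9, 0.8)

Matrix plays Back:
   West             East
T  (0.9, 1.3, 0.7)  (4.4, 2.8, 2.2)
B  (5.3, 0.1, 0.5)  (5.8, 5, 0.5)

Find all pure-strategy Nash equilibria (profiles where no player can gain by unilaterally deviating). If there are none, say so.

Row against (West, Front): payoffs 2.6, 2.2 → best response T.
Row against (West, Back): payoffs 0.9, 5.3 → best response B.
Row against (East, Front): payoffs 5, 1.7 → best response T.
Row against (East, Back): payoffs 4.4, 5.8 → best response B.
Column against (T, Front): payoffs 4, 1.3 → best response West.
Column against (T, Back): payoffs 1.3, 2.8 → best response East.
Column against (B, Front): payoffs 0.2, 1.9 → best response East.
Column against (B, Back): payoffs 0.1, 5 → best response East.
Matrix against (T, West): payoffs 4.9, 0.7 → best response Front.
Matrix against (T, East): payoffs 4.7, 2.2 → best response Front.
Matrix against (B, West): payoffs 4.7, 0.5 → best response Front.
Matrix against (B, East): payoffs 0.8, 0.5 → best response Front.
Mutual best responses: (T, West, Front).

Pure NE: (T, West, Front)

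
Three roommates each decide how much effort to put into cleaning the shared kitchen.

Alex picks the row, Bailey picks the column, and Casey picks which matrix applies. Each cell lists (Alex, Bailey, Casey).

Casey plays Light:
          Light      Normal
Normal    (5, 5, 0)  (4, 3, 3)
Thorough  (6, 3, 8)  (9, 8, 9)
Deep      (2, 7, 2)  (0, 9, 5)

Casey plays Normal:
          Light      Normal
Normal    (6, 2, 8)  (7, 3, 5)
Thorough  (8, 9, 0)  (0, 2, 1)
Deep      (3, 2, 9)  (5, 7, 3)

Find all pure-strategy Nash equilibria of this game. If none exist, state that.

(Normal, Light, Light): Alex can switch to Thorough (5 → 6). Not NE.
(Normal, Light, Normal): Alex can switch to Thorough (6 → 8). Not NE.
(Normal, Normal, Light): Alex can switch to Thorough (4 → 9). Not NE.
(Normal, Normal, Normal): Alex gets 7, best alternative 5; Bailey gets 3, best alternative 2; Casey gets 5, best alternative 3. No profitable deviation — NE.
(Thorough, Light, Light): Bailey can switch to Normal (3 → 8). Not NE.
(Thorough, Light, Normal): Casey can switch to Light (0 → 8). Not NE.
(Thorough, Normal, Light): Alex gets 9, best alternative 4; Bailey gets 8, best alternative 3; Casey gets 9, best alternative 1. No profitable deviation — NE.
(Thorough, Normal, Normal): Alex can switch to Normal (0 → 7). Not NE.
(Deep, Light, Light): Alex can switch to Normal (2 → 5). Not NE.
(Deep, Light, Normal): Alex can switch to Normal (3 → 6). Not NE.
(Deep, Normal, Light): Alex can switch to Normal (0 → 4). Not NE.
(Deep, Normal, Normal): Alex can switch to Normal (5 → 7). Not NE.

(Normal, Normal, Normal); (Thorough, Normal, Light)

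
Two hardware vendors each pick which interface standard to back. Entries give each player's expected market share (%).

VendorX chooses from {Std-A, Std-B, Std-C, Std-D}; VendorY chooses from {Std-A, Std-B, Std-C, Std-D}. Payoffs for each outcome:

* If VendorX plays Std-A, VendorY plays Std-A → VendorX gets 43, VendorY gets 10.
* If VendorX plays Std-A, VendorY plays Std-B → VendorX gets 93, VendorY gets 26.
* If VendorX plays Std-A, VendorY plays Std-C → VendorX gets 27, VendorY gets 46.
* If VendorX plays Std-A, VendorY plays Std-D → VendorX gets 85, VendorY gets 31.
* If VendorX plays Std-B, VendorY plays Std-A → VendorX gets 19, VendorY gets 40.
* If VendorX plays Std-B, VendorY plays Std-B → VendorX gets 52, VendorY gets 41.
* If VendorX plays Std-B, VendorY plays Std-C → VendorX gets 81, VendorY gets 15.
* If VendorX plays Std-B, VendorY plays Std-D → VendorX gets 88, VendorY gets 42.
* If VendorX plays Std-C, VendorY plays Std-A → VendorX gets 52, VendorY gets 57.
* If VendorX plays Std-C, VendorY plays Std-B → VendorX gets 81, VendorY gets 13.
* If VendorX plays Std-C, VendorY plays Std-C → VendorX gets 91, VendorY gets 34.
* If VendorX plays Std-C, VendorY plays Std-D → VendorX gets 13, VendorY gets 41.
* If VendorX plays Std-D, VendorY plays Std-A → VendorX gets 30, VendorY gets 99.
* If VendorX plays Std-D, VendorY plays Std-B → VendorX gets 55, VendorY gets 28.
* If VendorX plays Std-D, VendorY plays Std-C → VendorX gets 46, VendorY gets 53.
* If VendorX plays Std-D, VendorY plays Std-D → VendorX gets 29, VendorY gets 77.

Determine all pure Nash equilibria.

Check each profile: it is a Nash equilibrium iff no player can strictly gain by switching unilaterally.
(Std-A, Std-A): VendorX can switch to Std-C (43 → 52). Not NE.
(Std-A, Std-B): VendorY can switch to Std-C (26 → 46). Not NE.
(Std-A, Std-C): VendorX can switch to Std-B (27 → 81). Not NE.
(Std-A, Std-D): VendorX can switch to Std-B (85 → 88). Not NE.
(Std-B, Std-A): VendorX can switch to Std-A (19 → 43). Not NE.
(Std-B, Std-B): VendorX can switch to Std-A (52 → 93). Not NE.
(Std-B, Std-C): VendorX can switch to Std-C (81 → 91). Not NE.
(Std-B, Std-D): VendorX gets 88, best alternative 85; VendorY gets 42, best alternative 41. No profitable deviation — NE.
(Std-C, Std-A): VendorX gets 52, best alternative 43; VendorY gets 57, best alternative 41. No profitable deviation — NE.
(Std-C, Std-B): VendorX can switch to Std-A (81 → 93). Not NE.
(Std-C, Std-C): VendorY can switch to Std-A (34 → 57). Not NE.
(Std-C, Std-D): VendorX can switch to Std-A (13 → 85). Not NE.
(The remaining 4 profiles each have a profitable deviation by the same check.)

(Std-B, Std-D) and (Std-C, Std-A)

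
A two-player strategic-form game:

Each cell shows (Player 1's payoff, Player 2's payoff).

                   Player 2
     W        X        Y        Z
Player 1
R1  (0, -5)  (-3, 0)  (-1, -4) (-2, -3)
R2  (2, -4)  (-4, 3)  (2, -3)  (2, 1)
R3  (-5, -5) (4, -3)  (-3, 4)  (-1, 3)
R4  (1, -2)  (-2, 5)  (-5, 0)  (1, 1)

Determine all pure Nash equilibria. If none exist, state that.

Player 1 against W: payoffs 0, 2, -5, 1 → best response R2.
Player 1 against X: payoffs -3, -4, 4, -2 → best response R3.
Player 1 against Y: payoffs -1, 2, -3, -5 → best response R2.
Player 1 against Z: payoffs -2, 2, -1, 1 → best response R2.
Player 2 against R1: payoffs -5, 0, -4, -3 → best response X.
Player 2 against R2: payoffs -4, 3, -3, 1 → best response X.
Player 2 against R3: payoffs -5, -3, 4, 3 → best response Y.
Player 2 against R4: payoffs -2, 5, 0, 1 → best response X.
No profile is a mutual best response for all players.

No pure-strategy Nash equilibrium.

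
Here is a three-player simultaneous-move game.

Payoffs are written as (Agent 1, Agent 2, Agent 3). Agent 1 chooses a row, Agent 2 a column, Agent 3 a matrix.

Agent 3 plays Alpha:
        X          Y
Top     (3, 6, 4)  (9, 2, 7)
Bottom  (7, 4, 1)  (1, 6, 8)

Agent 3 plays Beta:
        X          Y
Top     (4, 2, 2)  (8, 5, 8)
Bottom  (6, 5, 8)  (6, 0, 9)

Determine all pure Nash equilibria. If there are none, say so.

Pure-strategy Nash equilibria: (Top, Y, Beta); (Bottom, X, Beta)

Check each profile: it is a Nash equilibrium iff no player can strictly gain by switching unilaterally.
(Top, X, Alpha): Agent 1 can switch to Bottom (3 → 7). Not NE.
(Top, X, Beta): Agent 1 can switch to Bottom (4 → 6). Not NE.
(Top, Y, Alpha): Agent 2 can switch to X (2 → 6). Not NE.
(Top, Y, Beta): Agent 1 gets 8, best alternative 6; Agent 2 gets 5, best alternative 2; Agent 3 gets 8, best alternative 7. No profitable deviation — NE.
(Bottom, X, Alpha): Agent 2 can switch to Y (4 → 6). Not NE.
(Bottom, X, Beta): Agent 1 gets 6, best alternative 4; Agent 2 gets 5, best alternative 0; Agent 3 gets 8, best alternative 1. No profitable deviation — NE.
(Bottom, Y, Alpha): Agent 1 can switch to Top (1 → 9). Not NE.
(Bottom, Y, Beta): Agent 1 can switch to Top (6 → 8). Not NE.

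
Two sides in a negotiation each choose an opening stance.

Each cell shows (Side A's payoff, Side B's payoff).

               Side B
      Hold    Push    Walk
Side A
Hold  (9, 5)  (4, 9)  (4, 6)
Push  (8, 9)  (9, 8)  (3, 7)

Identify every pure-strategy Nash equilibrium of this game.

Side A against Hold: payoffs 9, 8 → best response Hold.
Side A against Push: payoffs 4, 9 → best response Push.
Side A against Walk: payoffs 4, 3 → best response Hold.
Side B against Hold: payoffs 5, 9, 6 → best response Push.
Side B against Push: payoffs 9, 8, 7 → best response Hold.
No profile is a mutual best response for all players.

No pure-strategy Nash equilibrium.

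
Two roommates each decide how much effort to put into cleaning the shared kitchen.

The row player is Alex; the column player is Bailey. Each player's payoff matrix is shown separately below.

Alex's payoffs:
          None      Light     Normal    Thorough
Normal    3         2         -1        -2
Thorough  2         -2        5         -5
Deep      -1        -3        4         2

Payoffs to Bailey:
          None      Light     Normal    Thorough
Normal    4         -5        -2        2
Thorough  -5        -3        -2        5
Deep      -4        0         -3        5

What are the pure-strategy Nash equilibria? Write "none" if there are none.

(Normal, None): Alex gets 3, best alternative 2; Bailey gets 4, best alternative 2. No profitable deviation — NE.
(Normal, Light): Bailey can switch to None (-5 → 4). Not NE.
(Normal, Normal): Alex can switch to Thorough (-1 → 5). Not NE.
(Normal, Thorough): Alex can switch to Deep (-2 → 2). Not NE.
(Thorough, None): Alex can switch to Normal (2 → 3). Not NE.
(Thorough, Light): Alex can switch to Normal (-2 → 2). Not NE.
(Thorough, Normal): Bailey can switch to Thorough (-2 → 5). Not NE.
(Thorough, Thorough): Alex can switch to Normal (-5 → -2). Not NE.
(Deep, None): Alex can switch to Normal (-1 → 3). Not NE.
(Deep, Light): Alex can switch to Normal (-3 → 2). Not NE.
(Deep, Normal): Alex can switch to Thorough (4 → 5). Not NE.
(Deep, Thorough): Alex gets 2, best alternative -2; Bailey gets 5, best alternative 0. No profitable deviation — NE.

The pure Nash equilibria are (Normal, None) and (Deep, Thorough).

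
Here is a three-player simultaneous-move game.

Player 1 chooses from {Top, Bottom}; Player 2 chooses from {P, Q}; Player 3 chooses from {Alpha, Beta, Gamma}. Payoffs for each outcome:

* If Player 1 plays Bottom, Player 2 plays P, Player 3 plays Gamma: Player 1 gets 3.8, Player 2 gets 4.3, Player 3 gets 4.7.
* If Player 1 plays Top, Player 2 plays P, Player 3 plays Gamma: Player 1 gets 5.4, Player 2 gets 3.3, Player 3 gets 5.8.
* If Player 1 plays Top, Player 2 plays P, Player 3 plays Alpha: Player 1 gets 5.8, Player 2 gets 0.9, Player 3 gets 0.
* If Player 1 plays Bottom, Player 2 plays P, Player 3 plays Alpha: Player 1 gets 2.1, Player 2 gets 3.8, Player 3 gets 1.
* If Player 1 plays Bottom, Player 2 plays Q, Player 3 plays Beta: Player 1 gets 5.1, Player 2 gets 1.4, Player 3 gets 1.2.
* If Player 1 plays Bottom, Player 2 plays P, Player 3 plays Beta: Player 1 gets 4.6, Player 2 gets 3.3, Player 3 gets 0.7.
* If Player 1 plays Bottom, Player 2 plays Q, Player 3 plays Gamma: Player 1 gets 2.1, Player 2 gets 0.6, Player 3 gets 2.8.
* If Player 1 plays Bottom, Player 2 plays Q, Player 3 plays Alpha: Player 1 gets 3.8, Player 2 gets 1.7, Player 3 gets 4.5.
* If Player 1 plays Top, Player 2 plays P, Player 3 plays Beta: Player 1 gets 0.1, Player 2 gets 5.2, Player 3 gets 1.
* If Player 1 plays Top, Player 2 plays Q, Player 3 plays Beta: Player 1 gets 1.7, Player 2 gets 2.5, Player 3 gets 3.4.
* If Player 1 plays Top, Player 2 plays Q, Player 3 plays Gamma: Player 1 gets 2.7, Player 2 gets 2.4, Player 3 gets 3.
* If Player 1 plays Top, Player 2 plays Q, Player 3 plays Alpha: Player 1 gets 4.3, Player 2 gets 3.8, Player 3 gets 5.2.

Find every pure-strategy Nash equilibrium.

The pure Nash equilibria are (Top, P, Gamma); (Top, Q, Alpha).

For each strategy profile, look for a profitable unilateral deviation.
(Top, P, Alpha): Player 2 can switch to Q (0.9 → 3.8). Not NE.
(Top, P, Beta): Player 1 can switch to Bottom (0.1 → 4.6). Not NE.
(Top, P, Gamma): Player 1 gets 5.4, best alternative 3.8; Player 2 gets 3.3, best alternative 2.4; Player 3 gets 5.8, best alternative 1. No profitable deviation — NE.
(Top, Q, Alpha): Player 1 gets 4.3, best alternative 3.8; Player 2 gets 3.8, best alternative 0.9; Player 3 gets 5.2, best alternative 3.4. No profitable deviation — NE.
(Top, Q, Beta): Player 1 can switch to Bottom (1.7 → 5.1). Not NE.
(Top, Q, Gamma): Player 2 can switch to P (2.4 → 3.3). Not NE.
(Bottom, P, Alpha): Player 1 can switch to Top (2.1 → 5.8). Not NE.
(Bottom, P, Beta): Player 3 can switch to Alpha (0.7 → 1). Not NE.
(Bottom, P, Gamma): Player 1 can switch to Top (3.8 → 5.4). Not NE.
(Bottom, Q, Alpha): Player 1 can switch to Top (3.8 → 4.3). Not NE.
(The remaining 2 profiles each have a profitable deviation by the same check.)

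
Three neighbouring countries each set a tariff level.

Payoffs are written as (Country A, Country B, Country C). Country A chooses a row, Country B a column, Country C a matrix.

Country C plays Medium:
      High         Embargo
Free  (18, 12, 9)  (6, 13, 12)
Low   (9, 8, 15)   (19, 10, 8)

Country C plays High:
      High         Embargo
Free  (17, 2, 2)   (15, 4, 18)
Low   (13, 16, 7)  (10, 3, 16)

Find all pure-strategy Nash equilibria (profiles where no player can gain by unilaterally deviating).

The unique pure-strategy Nash equilibrium is (Free, Embargo, High).

Mark each player's best response to every combination of opponents' strategies; a profile where every player is best-responding is a pure Nash equilibrium.
Country A against (High, Medium): payoffs 18, 9 → best response Free.
Country A against (High, High): payoffs 17, 13 → best response Free.
Country A against (Embargo, Medium): payoffs 6, 19 → best response Low.
Country A against (Embargo, High): payoffs 15, 10 → best response Free.
Country B against (Free, Medium): payoffs 12, 13 → best response Embargo.
Country B against (Free, High): payoffs 2, 4 → best response Embargo.
Country B against (Low, Medium): payoffs 8, 10 → best response Embargo.
Country B against (Low, High): payoffs 16, 3 → best response High.
Country C against (Free, High): payoffs 9, 2 → best response Medium.
Country C against (Free, Embargo): payoffs 12, 18 → best response High.
Country C against (Low, High): payoffs 15, 7 → best response Medium.
Country C against (Low, Embargo): payoffs 8, 16 → best response High.
Mutual best responses: (Free, Embargo, High).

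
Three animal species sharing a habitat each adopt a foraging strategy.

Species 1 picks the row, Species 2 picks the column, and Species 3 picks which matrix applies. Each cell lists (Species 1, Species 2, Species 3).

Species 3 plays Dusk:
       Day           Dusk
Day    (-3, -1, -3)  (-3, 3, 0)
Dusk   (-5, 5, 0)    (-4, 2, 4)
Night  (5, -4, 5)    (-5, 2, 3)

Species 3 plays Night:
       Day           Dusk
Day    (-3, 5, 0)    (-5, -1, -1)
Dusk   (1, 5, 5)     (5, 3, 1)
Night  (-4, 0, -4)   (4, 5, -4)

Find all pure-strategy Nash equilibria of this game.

Species 1 against (Day, Dusk): payoffs -3, -5, 5 → best response Night.
Species 1 against (Day, Night): payoffs -3, 1, -4 → best response Dusk.
Species 1 against (Dusk, Dusk): payoffs -3, -4, -5 → best response Day.
Species 1 against (Dusk, Night): payoffs -5, 5, 4 → best response Dusk.
Species 2 against (Day, Dusk): payoffs -1, 3 → best response Dusk.
Species 2 against (Day, Night): payoffs 5, -1 → best response Day.
Species 2 against (Dusk, Dusk): payoffs 5, 2 → best response Day.
Species 2 against (Dusk, Night): payoffs 5, 3 → best response Day.
Species 2 against (Night, Dusk): payoffs -4, 2 → best response Dusk.
Species 2 against (Night, Night): payoffs 0, 5 → best response Dusk.
Species 3 against (Day, Day): payoffs -3, 0 → best response Night.
Species 3 against (Day, Dusk): payoffs 0, -1 → best response Dusk.
Species 3 against (Dusk, Day): payoffs 0, 5 → best response Night.
Species 3 against (Dusk, Dusk): payoffs 4, 1 → best response Dusk.
Species 3 against (Night, Day): payoffs 5, -4 → best response Dusk.
Species 3 against (Night, Dusk): payoffs 3, -4 → best response Dusk.
Mutual best responses: (Day, Dusk, Dusk); (Dusk, Day, Night).

Pure-strategy Nash equilibria: (Day, Dusk, Dusk); (Dusk, Day, Night)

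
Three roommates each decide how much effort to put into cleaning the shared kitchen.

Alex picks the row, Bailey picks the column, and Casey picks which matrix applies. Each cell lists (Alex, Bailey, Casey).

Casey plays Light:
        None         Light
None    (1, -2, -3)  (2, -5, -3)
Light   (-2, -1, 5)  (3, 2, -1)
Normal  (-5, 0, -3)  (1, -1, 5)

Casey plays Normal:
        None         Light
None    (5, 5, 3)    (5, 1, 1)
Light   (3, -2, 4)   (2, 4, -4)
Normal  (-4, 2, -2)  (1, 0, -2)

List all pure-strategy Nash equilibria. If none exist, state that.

(None, None, Normal), (Light, Light, Light)

(None, None, Light): Casey can switch to Normal (-3 → 3). Not NE.
(None, None, Normal): Alex gets 5, best alternative 3; Bailey gets 5, best alternative 1; Casey gets 3, best alternative -3. No profitable deviation — NE.
(None, Light, Light): Alex can switch to Light (2 → 3). Not NE.
(None, Light, Normal): Bailey can switch to None (1 → 5). Not NE.
(Light, None, Light): Alex can switch to None (-2 → 1). Not NE.
(Light, None, Normal): Alex can switch to None (3 → 5). Not NE.
(Light, Light, Light): Alex gets 3, best alternative 2; Bailey gets 2, best alternative -1; Casey gets -1, best alternative -4. No profitable deviation — NE.
(Light, Light, Normal): Alex can switch to None (2 → 5). Not NE.
(Normal, None, Light): Alex can switch to None (-5 → 1). Not NE.
(Normal, None, Normal): Alex can switch to None (-4 → 5). Not NE.
(Normal, Light, Light): Alex can switch to None (1 → 2). Not NE.
(Normal, Light, Normal): Alex can switch to None (1 → 5). Not NE.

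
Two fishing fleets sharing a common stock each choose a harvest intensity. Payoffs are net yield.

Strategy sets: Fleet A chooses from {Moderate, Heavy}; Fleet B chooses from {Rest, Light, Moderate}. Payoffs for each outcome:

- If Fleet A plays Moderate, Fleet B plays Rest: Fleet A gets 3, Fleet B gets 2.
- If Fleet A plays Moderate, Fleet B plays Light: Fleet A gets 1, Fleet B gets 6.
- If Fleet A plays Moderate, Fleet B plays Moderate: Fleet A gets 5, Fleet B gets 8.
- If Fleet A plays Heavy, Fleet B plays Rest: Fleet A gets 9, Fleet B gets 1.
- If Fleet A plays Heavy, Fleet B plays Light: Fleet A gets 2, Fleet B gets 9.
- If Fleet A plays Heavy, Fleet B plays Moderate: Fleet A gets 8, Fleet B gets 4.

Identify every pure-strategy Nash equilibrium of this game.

Fleet A against Rest: payoffs 3, 9 → best response Heavy.
Fleet A against Light: payoffs 1, 2 → best response Heavy.
Fleet A against Moderate: payoffs 5, 8 → best response Heavy.
Fleet B against Moderate: payoffs 2, 6, 8 → best response Moderate.
Fleet B against Heavy: payoffs 1, 9, 4 → best response Light.
Mutual best responses: (Heavy, Light).

(Heavy, Light)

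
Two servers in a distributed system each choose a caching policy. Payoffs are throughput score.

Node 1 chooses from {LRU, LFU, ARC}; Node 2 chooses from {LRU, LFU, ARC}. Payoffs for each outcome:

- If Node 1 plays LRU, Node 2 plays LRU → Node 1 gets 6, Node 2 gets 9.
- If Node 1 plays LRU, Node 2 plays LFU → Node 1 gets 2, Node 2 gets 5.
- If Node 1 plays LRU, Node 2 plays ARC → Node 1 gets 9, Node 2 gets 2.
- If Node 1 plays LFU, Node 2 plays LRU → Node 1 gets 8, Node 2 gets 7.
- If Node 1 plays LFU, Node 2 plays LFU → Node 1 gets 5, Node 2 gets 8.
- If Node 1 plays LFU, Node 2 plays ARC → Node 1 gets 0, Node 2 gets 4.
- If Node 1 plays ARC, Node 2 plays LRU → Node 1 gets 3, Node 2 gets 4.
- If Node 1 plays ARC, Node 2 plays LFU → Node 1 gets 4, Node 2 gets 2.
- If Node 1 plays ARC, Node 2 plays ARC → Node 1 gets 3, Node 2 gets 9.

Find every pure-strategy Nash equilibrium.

The unique pure-strategy Nash equilibrium is (LFU, LFU).

(LRU, LRU): Node 1 can switch to LFU (6 → 8). Not NE.
(LRU, LFU): Node 1 can switch to LFU (2 → 5). Not NE.
(LRU, ARC): Node 2 can switch to LRU (2 → 9). Not NE.
(LFU, LRU): Node 2 can switch to LFU (7 → 8). Not NE.
(LFU, LFU): Node 1 gets 5, best alternative 4; Node 2 gets 8, best alternative 7. No profitable deviation — NE.
(LFU, ARC): Node 1 can switch to LRU (0 → 9). Not NE.
(ARC, LRU): Node 1 can switch to LRU (3 → 6). Not NE.
(ARC, LFU): Node 1 can switch to LFU (4 → 5). Not NE.
(ARC, ARC): Node 1 can switch to LRU (3 → 9). Not NE.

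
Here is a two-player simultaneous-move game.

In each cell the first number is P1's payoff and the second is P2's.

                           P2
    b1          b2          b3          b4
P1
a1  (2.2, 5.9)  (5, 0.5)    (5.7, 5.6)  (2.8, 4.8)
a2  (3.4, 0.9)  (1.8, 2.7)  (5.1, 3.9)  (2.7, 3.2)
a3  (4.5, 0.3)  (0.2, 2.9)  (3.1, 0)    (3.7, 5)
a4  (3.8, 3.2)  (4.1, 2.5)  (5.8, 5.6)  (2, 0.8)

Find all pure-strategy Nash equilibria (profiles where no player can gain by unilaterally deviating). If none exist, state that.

(a3, b4), (a4, b3)

P1 against b1: payoffs 2.2, 3.4, 4.5, 3.8 → best response a3.
P1 against b2: payoffs 5, 1.8, 0.2, 4.1 → best response a1.
P1 against b3: payoffs 5.7, 5.1, 3.1, 5.8 → best response a4.
P1 against b4: payoffs 2.8, 2.7, 3.7, 2 → best response a3.
P2 against a1: payoffs 5.9, 0.5, 5.6, 4.8 → best response b1.
P2 against a2: payoffs 0.9, 2.7, 3.9, 3.2 → best response b3.
P2 against a3: payoffs 0.3, 2.9, 0, 5 → best response b4.
P2 against a4: payoffs 3.2, 2.5, 5.6, 0.8 → best response b3.
Mutual best responses: (a3, b4); (a4, b3).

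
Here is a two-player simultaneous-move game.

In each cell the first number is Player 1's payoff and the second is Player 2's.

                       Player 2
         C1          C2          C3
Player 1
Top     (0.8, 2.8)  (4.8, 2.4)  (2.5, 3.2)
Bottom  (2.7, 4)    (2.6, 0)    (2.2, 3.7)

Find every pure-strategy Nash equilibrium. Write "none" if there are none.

(Top, C3), (Bottom, C1)

(Top, C1): Player 1 can switch to Bottom (0.8 → 2.7). Not NE.
(Top, C2): Player 2 can switch to C1 (2.4 → 2.8). Not NE.
(Top, C3): Player 1 gets 2.5, best alternative 2.2; Player 2 gets 3.2, best alternative 2.8. No profitable deviation — NE.
(Bottom, C1): Player 1 gets 2.7, best alternative 0.8; Player 2 gets 4, best alternative 3.7. No profitable deviation — NE.
(Bottom, C2): Player 1 can switch to Top (2.6 → 4.8). Not NE.
(Bottom, C3): Player 1 can switch to Top (2.2 → 2.5). Not NE.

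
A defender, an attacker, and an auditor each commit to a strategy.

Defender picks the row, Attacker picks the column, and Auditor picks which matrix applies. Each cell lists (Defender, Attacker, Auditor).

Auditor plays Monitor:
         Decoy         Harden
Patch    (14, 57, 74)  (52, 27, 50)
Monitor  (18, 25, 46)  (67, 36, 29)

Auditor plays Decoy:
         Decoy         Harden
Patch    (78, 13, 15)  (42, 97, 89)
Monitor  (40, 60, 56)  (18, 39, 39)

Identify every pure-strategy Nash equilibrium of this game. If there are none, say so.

Defender against (Decoy, Monitor): payoffs 14, 18 → best response Monitor.
Defender against (Decoy, Decoy): payoffs 78, 40 → best response Patch.
Defender against (Harden, Monitor): payoffs 52, 67 → best response Monitor.
Defender against (Harden, Decoy): payoffs 42, 18 → best response Patch.
Attacker against (Patch, Monitor): payoffs 57, 27 → best response Decoy.
Attacker against (Patch, Decoy): payoffs 13, 97 → best response Harden.
Attacker against (Monitor, Monitor): payoffs 25, 36 → best response Harden.
Attacker against (Monitor, Decoy): payoffs 60, 39 → best response Decoy.
Auditor against (Patch, Decoy): payoffs 74, 15 → best response Monitor.
Auditor against (Patch, Harden): payoffs 50, 89 → best response Decoy.
Auditor against (Monitor, Decoy): payoffs 46, 56 → best response Decoy.
Auditor against (Monitor, Harden): payoffs 29, 39 → best response Decoy.
Mutual best responses: (Patch, Harden, Decoy).

Pure NE: (Patch, Harden, Decoy)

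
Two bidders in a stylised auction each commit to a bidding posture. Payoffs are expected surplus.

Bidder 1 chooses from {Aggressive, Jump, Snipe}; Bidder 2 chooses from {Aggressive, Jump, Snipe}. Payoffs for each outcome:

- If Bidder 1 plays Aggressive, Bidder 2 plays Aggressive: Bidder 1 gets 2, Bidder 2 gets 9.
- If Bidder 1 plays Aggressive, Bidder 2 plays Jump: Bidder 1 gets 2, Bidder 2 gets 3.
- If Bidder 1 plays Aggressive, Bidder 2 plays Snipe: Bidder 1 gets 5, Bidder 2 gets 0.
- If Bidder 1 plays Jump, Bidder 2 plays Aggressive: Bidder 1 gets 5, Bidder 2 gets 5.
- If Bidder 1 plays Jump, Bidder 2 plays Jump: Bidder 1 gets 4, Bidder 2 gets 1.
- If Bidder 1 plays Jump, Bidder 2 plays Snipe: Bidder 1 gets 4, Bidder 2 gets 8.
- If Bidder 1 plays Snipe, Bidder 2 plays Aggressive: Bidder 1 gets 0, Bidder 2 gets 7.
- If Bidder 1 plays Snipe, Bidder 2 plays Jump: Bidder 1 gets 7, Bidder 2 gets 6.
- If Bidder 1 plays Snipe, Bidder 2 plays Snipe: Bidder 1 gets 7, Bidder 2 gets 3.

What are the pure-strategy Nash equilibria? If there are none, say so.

(Aggressive, Aggressive): Bidder 1 can switch to Jump (2 → 5). Not NE.
(Aggressive, Jump): Bidder 1 can switch to Jump (2 → 4). Not NE.
(Aggressive, Snipe): Bidder 1 can switch to Snipe (5 → 7). Not NE.
(Jump, Aggressive): Bidder 2 can switch to Snipe (5 → 8). Not NE.
(Jump, Jump): Bidder 1 can switch to Snipe (4 → 7). Not NE.
(Jump, Snipe): Bidder 1 can switch to Aggressive (4 → 5). Not NE.
(Snipe, Aggressive): Bidder 1 can switch to Aggressive (0 → 2). Not NE.
(Snipe, Jump): Bidder 2 can switch to Aggressive (6 → 7). Not NE.
(Snipe, Snipe): Bidder 2 can switch to Aggressive (3 → 7). Not NE.

none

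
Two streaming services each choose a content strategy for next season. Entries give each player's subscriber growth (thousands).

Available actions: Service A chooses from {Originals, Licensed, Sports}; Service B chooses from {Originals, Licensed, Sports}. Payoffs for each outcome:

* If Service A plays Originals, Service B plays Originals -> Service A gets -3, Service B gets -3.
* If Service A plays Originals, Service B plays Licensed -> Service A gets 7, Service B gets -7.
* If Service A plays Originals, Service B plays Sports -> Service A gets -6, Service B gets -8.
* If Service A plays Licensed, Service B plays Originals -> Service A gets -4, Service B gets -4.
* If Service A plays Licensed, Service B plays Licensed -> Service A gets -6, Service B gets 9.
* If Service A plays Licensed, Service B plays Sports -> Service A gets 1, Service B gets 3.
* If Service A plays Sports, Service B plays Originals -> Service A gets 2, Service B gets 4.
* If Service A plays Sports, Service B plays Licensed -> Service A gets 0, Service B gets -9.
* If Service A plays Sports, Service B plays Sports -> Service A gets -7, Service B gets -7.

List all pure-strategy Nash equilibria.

For each player, find the best response to each opponent profile; mutual best responses are the pure NE.
Service A against Originals: payoffs -3, -4, 2 → best response Sports.
Service A against Licensed: payoffs 7, -6, 0 → best response Originals.
Service A against Sports: payoffs -6, 1, -7 → best response Licensed.
Service B against Originals: payoffs -3, -7, -8 → best response Originals.
Service B against Licensed: payoffs -4, 9, 3 → best response Licensed.
Service B against Sports: payoffs 4, -9, -7 → best response Originals.
Mutual best responses: (Sports, Originals).

Pure NE: (Sports, Originals)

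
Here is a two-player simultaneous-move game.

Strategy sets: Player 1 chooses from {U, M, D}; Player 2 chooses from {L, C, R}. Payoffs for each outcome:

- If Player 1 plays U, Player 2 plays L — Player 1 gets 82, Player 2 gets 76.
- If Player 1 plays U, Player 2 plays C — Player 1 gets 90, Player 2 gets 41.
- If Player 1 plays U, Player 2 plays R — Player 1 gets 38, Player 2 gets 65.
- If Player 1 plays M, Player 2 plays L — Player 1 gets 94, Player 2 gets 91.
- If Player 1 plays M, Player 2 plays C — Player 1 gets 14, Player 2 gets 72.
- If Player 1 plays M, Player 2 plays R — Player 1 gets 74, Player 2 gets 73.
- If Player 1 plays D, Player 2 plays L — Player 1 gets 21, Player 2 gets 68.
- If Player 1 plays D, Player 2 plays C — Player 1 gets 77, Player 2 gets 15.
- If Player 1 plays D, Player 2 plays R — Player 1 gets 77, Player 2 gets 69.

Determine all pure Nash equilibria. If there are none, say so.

(M, L), (D, R)

For each player, find the best response to each opponent profile; mutual best responses are the pure NE.
Player 1 against L: payoffs 82, 94, 21 → best response M.
Player 1 against C: payoffs 90, 14, 77 → best response U.
Player 1 against R: payoffs 38, 74, 77 → best response D.
Player 2 against U: payoffs 76, 41, 65 → best response L.
Player 2 against M: payoffs 91, 72, 73 → best response L.
Player 2 against D: payoffs 68, 15, 69 → best response R.
Mutual best responses: (M, L); (D, R).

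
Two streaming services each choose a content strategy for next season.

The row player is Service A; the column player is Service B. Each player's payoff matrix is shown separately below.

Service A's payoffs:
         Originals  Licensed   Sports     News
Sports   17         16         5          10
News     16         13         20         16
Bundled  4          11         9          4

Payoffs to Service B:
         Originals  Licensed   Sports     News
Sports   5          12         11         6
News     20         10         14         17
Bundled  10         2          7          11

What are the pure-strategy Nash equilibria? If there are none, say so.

Check each profile: it is a Nash equilibrium iff no player can strictly gain by switching unilaterally.
(Sports, Originals): Service B can switch to Licensed (5 → 12). Not NE.
(Sports, Licensed): Service A gets 16, best alternative 13; Service B gets 12, best alternative 11. No profitable deviation — NE.
(Sports, Sports): Service A can switch to News (5 → 20). Not NE.
(Sports, News): Service A can switch to News (10 → 16). Not NE.
(News, Originals): Service A can switch to Sports (16 → 17). Not NE.
(News, Licensed): Service A can switch to Sports (13 → 16). Not NE.
(News, Sports): Service B can switch to Originals (14 → 20). Not NE.
(News, News): Service B can switch to Originals (17 → 20). Not NE.
(Bundled, Originals): Service A can switch to Sports (4 → 17). Not NE.
(Bundled, Licensed): Service A can switch to Sports (11 → 16). Not NE.
(Bundled, Sports): Service A can switch to News (9 → 20). Not NE.
(Bundled, News): Service A can switch to Sports (4 → 10). Not NE.

(Sports, Licensed)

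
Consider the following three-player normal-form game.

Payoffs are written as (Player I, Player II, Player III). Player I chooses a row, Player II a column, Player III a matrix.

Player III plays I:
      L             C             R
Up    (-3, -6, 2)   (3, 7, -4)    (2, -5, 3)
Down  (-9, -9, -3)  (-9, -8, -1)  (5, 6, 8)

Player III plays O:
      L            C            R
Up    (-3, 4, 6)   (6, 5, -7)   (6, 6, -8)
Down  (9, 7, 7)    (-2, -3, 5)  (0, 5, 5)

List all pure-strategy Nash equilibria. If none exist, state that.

(Up, C, I) and (Down, L, O) and (Down, R, I)

Player I against (L, I): payoffs -3, -9 → best response Up.
Player I against (L, O): payoffs -3, 9 → best response Down.
Player I against (C, I): payoffs 3, -9 → best response Up.
Player I against (C, O): payoffs 6, -2 → best response Up.
Player I against (R, I): payoffs 2, 5 → best response Down.
Player I against (R, O): payoffs 6, 0 → best response Up.
Player II against (Up, I): payoffs -6, 7, -5 → best response C.
Player II against (Up, O): payoffs 4, 5, 6 → best response R.
Player II against (Down, I): payoffs -9, -8, 6 → best response R.
Player II against (Down, O): payoffs 7, -3, 5 → best response L.
Player III against (Up, L): payoffs 2, 6 → best response O.
Player III against (Up, C): payoffs -4, -7 → best response I.
Player III against (Up, R): payoffs 3, -8 → best response I.
Player III against (Down, L): payoffs -3, 7 → best response O.
Player III against (Down, C): payoffs -1, 5 → best response O.
Player III against (Down, R): payoffs 8, 5 → best response I.
Mutual best responses: (Up, C, I); (Down, L, O); (Down, R, I).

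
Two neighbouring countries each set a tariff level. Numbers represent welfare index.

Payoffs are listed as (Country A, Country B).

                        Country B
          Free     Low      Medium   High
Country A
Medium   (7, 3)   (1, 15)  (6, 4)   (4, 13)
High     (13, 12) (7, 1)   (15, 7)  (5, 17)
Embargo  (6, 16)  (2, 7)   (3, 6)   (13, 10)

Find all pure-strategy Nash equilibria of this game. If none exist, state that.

Country A against Free: payoffs 7, 13, 6 → best response High.
Country A against Low: payoffs 1, 7, 2 → best response High.
Country A against Medium: payoffs 6, 15, 3 → best response High.
Country A against High: payoffs 4, 5, 13 → best response Embargo.
Country B against Medium: payoffs 3, 15, 4, 13 → best response Low.
Country B against High: payoffs 12, 1, 7, 17 → best response High.
Country B against Embargo: payoffs 16, 7, 6, 10 → best response Free.
No profile is a mutual best response for all players.

There is no pure-strategy Nash equilibrium.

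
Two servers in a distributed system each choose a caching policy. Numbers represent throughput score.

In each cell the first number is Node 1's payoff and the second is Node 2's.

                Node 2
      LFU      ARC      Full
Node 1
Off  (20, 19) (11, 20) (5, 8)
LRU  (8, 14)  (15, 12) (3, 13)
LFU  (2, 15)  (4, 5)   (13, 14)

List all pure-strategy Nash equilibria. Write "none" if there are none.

There is no pure-strategy Nash equilibrium.

(Off, LFU): Node 2 can switch to ARC (19 → 20). Not NE.
(Off, ARC): Node 1 can switch to LRU (11 → 15). Not NE.
(Off, Full): Node 1 can switch to LFU (5 → 13). Not NE.
(LRU, LFU): Node 1 can switch to Off (8 → 20). Not NE.
(LRU, ARC): Node 2 can switch to LFU (12 → 14). Not NE.
(LRU, Full): Node 1 can switch to Off (3 → 5). Not NE.
(The remaining 3 profiles each have a profitable deviation by the same check.)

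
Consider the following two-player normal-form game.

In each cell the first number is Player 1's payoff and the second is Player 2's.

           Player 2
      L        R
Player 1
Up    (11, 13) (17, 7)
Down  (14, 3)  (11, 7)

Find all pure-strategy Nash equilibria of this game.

Player 1 against L: payoffs 11, 14 → best response Down.
Player 1 against R: payoffs 17, 11 → best response Up.
Player 2 against Up: payoffs 13, 7 → best response L.
Player 2 against Down: payoffs 3, 7 → best response R.
No profile is a mutual best response for all players.

There is no pure-strategy Nash equilibrium.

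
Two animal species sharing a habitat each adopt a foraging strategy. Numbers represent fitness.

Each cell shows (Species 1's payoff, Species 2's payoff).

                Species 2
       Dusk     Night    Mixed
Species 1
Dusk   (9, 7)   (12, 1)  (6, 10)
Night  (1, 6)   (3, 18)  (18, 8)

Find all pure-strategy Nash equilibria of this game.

(Dusk, Dusk): Species 2 can switch to Mixed (7 → 10). Not NE.
(Dusk, Night): Species 2 can switch to Dusk (1 → 7). Not NE.
(Dusk, Mixed): Species 1 can switch to Night (6 → 18). Not NE.
(Night, Dusk): Species 1 can switch to Dusk (1 → 9). Not NE.
(Night, Night): Species 1 can switch to Dusk (3 → 12). Not NE.
(Night, Mixed): Species 2 can switch to Night (8 → 18). Not NE.

There is no pure-strategy Nash equilibrium.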